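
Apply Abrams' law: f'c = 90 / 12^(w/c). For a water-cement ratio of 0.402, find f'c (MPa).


f'c = 90 / 12^0.402
= 90 / 2.715
= 33.14 MPa

33.14


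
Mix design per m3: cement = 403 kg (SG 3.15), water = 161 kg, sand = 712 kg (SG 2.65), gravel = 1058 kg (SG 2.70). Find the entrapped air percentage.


Vol cement = 403 / (3.15 * 1000) = 0.127937 m3
Vol water = 161 / 1000 = 0.161 m3
Vol sand = 712 / (2.65 * 1000) = 0.268679 m3
Vol gravel = 1058 / (2.70 * 1000) = 0.391852 m3
Total solid + water volume = 0.949468 m3
Air = (1 - 0.949468) * 100 = 5.05%

5.05


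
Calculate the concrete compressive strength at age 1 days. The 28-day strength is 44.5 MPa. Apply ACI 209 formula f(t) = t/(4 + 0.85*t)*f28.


f(1) = 1 / (4 + 0.85 * 1) * 44.5
= 1 / 4.85 * 44.5
= 9.18 MPa

9.18


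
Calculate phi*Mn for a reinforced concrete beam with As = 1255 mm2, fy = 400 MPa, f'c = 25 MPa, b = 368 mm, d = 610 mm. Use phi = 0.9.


a = As * fy / (0.85 * f'c * b)
= 1255 * 400 / (0.85 * 25 * 368)
= 64.1944 mm
Mn = As * fy * (d - a/2) / 10^6
= 290.1072 kN-m
phi*Mn = 0.9 * 290.1072 = 261.1 kN-m

261.1


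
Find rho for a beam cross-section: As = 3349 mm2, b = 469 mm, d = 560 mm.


rho = As / (b * d)
= 3349 / (469 * 560)
= 0.0128

0.0128


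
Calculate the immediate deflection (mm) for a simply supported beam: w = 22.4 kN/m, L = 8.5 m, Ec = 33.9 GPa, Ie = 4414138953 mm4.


Convert: L = 8.5 m = 8500 mm, Ec = 33.9 GPa = 33900 MPa
delta = 5 * 22.4 * 8500^4 / (384 * 33900 * 4414138953)
= 10.17 mm

10.17


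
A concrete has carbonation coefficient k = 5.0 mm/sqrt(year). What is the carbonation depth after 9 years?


depth = k * sqrt(t)
= 5.0 * sqrt(9)
= 15.0 mm

15.0


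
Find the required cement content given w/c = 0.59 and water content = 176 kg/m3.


Cement = water / (w/c)
= 176 / 0.59
= 298.3 kg/m3

298.3


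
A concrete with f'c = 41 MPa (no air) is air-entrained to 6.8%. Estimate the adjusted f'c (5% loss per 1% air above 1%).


Strength loss = (6.8 - 1) * 5 = 29.0%
f'c = 41 * (1 - 29.0/100)
= 29.11 MPa

29.11


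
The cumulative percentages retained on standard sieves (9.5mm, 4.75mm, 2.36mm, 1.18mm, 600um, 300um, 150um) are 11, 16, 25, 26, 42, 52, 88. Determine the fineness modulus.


FM = sum(cumulative % retained) / 100
= 260 / 100
= 2.6

2.6


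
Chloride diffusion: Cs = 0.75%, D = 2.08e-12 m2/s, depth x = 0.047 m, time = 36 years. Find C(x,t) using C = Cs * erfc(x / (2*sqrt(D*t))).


t_seconds = 36 * 365.25 * 24 * 3600 = 1136073600.0 s
arg = 0.047 / (2 * sqrt(2.08e-12 * 1136073600.0))
= 0.4834
erfc(0.4834) = 0.4942
C = 0.75 * 0.4942 = 0.3706%

0.3706


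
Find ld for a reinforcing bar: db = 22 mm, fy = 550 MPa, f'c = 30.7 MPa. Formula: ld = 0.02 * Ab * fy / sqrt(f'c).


Ab = pi * 22^2 / 4 = 380.133 mm2
ld = 0.02 * 380.133 * 550 / sqrt(30.7)
= 754.7 mm

754.7


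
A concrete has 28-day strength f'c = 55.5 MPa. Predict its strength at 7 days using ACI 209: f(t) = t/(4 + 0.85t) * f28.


f(7) = 7 / (4 + 0.85 * 7) * 55.5
= 7 / 9.95 * 55.5
= 39.05 MPa

39.05


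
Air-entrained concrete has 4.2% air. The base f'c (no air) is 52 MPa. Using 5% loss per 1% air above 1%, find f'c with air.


Strength loss = (4.2 - 1) * 5 = 16.0%
f'c = 52 * (1 - 16.0/100)
= 43.68 MPa

43.68


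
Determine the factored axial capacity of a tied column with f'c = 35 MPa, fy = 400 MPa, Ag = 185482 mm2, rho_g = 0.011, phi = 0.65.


Ast = rho * Ag = 0.011 * 185482 = 2040.302 mm2
phi*Pn = 0.65 * 0.80 * (0.85 * 35 * (185482 - 2040.302) + 400 * 2040.302) / 1000
= 3262.23 kN

3262.23


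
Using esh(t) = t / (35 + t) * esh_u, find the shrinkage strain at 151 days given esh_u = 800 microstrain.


esh(151) = 151 / (35 + 151) * 800
= 151 / 186 * 800
= 649.5 microstrain

649.5


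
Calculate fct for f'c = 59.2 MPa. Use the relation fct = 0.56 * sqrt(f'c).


fct = 0.56 * sqrt(59.2)
= 0.56 * 7.694
= 4.309 MPa

4.309


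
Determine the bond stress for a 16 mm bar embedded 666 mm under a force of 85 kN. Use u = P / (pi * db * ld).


u = P / (pi * db * ld)
= 85 * 1000 / (pi * 16 * 666)
= 2.539 MPa

2.539


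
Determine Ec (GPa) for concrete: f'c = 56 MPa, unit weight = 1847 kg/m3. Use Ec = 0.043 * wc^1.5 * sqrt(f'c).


Ec = 0.043 * 1847^1.5 * sqrt(56) / 1000
= 25.54 GPa

25.54


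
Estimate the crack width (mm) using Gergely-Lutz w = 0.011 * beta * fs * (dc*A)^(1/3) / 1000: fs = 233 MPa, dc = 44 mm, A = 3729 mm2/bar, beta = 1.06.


w = 0.011 * beta * fs * (dc * A)^(1/3) / 1000
= 0.011 * 1.06 * 233 * (44 * 3729)^(1/3) / 1000
= 0.149 mm

0.149


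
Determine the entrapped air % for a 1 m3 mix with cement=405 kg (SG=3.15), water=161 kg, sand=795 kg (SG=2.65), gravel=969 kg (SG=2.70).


Vol cement = 405 / (3.15 * 1000) = 0.128571 m3
Vol water = 161 / 1000 = 0.161 m3
Vol sand = 795 / (2.65 * 1000) = 0.3 m3
Vol gravel = 969 / (2.70 * 1000) = 0.358889 m3
Total solid + water volume = 0.94846 m3
Air = (1 - 0.94846) * 100 = 5.15%

5.15


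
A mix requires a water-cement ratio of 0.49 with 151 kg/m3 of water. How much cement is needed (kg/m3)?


Cement = water / (w/c)
= 151 / 0.49
= 308.2 kg/m3

308.2


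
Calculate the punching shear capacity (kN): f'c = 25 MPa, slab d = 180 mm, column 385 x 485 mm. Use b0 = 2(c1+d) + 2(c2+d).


b0 = 2*(385 + 180) + 2*(485 + 180) = 2460 mm
Vc = 0.33 * sqrt(25) * 2460 * 180 / 1000
= 730.62 kN

730.62


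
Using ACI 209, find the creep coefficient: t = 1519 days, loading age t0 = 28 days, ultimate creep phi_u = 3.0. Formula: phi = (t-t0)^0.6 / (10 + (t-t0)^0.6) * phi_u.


dt = 1519 - 28 = 1491
phi = 1491^0.6 / (10 + 1491^0.6) * 3.0
= 2.667

2.667


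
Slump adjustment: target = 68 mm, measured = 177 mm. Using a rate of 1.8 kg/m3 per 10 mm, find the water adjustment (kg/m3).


Difference = 68 - 177 = -109 mm
Water adjustment = -109 * 1.8 / 10 = -19.6 kg/m3

-19.6


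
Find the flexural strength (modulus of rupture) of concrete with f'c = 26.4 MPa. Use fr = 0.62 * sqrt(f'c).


fr = 0.62 * sqrt(26.4)
= 3.186 MPa

3.186


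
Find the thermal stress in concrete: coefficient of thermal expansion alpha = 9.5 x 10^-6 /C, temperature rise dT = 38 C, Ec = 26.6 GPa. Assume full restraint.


sigma = alpha * dT * Ec
= 9.5e-6 * 38 * 26.6 * 1000
= 9.603 MPa

9.603


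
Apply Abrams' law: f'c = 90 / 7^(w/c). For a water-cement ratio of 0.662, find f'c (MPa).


f'c = 90 / 7^0.662
= 90 / 3.626
= 24.82 MPa

24.82


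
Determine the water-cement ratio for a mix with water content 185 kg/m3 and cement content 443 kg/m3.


w/c = water / cement
w/c = 185 / 443 = 0.418

0.418


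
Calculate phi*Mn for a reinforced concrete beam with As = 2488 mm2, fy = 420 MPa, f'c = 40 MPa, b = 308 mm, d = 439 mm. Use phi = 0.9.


a = As * fy / (0.85 * f'c * b)
= 2488 * 420 / (0.85 * 40 * 308)
= 99.7861 mm
Mn = As * fy * (d - a/2) / 10^6
= 406.6012 kN-m
phi*Mn = 0.9 * 406.6012 = 365.94 kN-m

365.94


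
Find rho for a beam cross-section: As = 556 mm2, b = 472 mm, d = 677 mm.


rho = As / (b * d)
= 556 / (472 * 677)
= 0.0017

0.0017


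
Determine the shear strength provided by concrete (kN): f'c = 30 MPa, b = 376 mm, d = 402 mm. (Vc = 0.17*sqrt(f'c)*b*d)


Vc = 0.17 * sqrt(30) * 376 * 402 / 1000
= 140.74 kN

140.74


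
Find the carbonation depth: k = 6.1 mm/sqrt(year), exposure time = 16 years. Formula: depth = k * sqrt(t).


depth = k * sqrt(t)
= 6.1 * sqrt(16)
= 24.4 mm

24.4


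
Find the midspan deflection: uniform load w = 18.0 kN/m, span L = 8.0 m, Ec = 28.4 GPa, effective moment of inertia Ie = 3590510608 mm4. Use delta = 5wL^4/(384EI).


Convert: L = 8.0 m = 8000 mm, Ec = 28.4 GPa = 28400 MPa
delta = 5 * 18.0 * 8000^4 / (384 * 28400 * 3590510608)
= 9.41 mm

9.41


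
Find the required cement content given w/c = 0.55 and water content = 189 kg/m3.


Cement = water / (w/c)
= 189 / 0.55
= 343.6 kg/m3

343.6


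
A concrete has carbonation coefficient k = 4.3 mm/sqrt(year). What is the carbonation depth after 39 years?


depth = k * sqrt(t)
= 4.3 * sqrt(39)
= 26.85 mm

26.85


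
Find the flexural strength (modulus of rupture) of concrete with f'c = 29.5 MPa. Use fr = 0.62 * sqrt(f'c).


fr = 0.62 * sqrt(29.5)
= 3.367 MPa

3.367


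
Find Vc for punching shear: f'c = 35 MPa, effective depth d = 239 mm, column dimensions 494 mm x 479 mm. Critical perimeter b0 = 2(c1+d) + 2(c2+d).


b0 = 2*(494 + 239) + 2*(479 + 239) = 2902 mm
Vc = 0.33 * sqrt(35) * 2902 * 239 / 1000
= 1354.08 kN

1354.08


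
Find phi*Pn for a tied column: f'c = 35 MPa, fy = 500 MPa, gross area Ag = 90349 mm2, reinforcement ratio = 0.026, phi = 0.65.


Ast = rho * Ag = 0.026 * 90349 = 2349.074 mm2
phi*Pn = 0.65 * 0.80 * (0.85 * 35 * (90349 - 2349.074) + 500 * 2349.074) / 1000
= 1972.12 kN

1972.12


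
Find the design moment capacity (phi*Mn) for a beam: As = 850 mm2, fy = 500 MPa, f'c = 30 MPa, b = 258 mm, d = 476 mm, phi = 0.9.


a = As * fy / (0.85 * f'c * b)
= 850 * 500 / (0.85 * 30 * 258)
= 64.5995 mm
Mn = As * fy * (d - a/2) / 10^6
= 188.5726 kN-m
phi*Mn = 0.9 * 188.5726 = 169.72 kN-m

169.72


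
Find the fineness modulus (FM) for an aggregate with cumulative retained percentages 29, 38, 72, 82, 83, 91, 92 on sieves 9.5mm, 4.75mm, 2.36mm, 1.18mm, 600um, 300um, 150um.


FM = sum(cumulative % retained) / 100
= 487 / 100
= 4.87

4.87


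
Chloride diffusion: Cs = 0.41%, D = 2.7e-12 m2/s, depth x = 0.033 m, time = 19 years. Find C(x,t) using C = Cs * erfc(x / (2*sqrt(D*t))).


t_seconds = 19 * 365.25 * 24 * 3600 = 599594400.0 s
arg = 0.033 / (2 * sqrt(2.7e-12 * 599594400.0))
= 0.4101
erfc(0.4101) = 0.562
C = 0.41 * 0.562 = 0.2304%

0.2304


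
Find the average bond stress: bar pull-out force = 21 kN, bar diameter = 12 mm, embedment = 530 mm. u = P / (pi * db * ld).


u = P / (pi * db * ld)
= 21 * 1000 / (pi * 12 * 530)
= 1.051 MPa

1.051


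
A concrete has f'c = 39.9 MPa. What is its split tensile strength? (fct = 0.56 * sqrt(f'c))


fct = 0.56 * sqrt(39.9)
= 0.56 * 6.317
= 3.537 MPa

3.537


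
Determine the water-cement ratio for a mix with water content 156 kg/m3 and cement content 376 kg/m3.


w/c = water / cement
w/c = 156 / 376 = 0.415

0.415


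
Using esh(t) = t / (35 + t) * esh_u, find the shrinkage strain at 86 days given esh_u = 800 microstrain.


esh(86) = 86 / (35 + 86) * 800
= 86 / 121 * 800
= 568.6 microstrain

568.6


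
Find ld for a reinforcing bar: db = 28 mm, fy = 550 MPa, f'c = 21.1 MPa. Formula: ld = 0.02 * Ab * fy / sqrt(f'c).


Ab = pi * 28^2 / 4 = 615.752 mm2
ld = 0.02 * 615.752 * 550 / sqrt(21.1)
= 1474.5 mm

1474.5


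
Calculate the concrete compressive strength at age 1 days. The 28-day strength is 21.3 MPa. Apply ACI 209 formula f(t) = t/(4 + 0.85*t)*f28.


f(1) = 1 / (4 + 0.85 * 1) * 21.3
= 1 / 4.85 * 21.3
= 4.39 MPa

4.39


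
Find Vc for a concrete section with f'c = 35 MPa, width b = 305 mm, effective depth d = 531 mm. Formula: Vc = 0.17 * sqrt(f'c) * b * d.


Vc = 0.17 * sqrt(35) * 305 * 531 / 1000
= 162.88 kN

162.88


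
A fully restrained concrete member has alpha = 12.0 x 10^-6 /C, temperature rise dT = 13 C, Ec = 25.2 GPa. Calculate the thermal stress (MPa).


sigma = alpha * dT * Ec
= 12.0e-6 * 13 * 25.2 * 1000
= 3.931 MPa

3.931


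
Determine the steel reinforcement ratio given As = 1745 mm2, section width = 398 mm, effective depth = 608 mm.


rho = As / (b * d)
= 1745 / (398 * 608)
= 0.0072

0.0072


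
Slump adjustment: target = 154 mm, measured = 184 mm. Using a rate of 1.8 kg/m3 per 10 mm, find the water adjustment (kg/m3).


Difference = 154 - 184 = -30 mm
Water adjustment = -30 * 1.8 / 10 = -5.4 kg/m3

-5.4


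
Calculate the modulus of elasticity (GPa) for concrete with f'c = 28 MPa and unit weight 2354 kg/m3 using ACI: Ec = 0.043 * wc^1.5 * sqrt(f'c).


Ec = 0.043 * 2354^1.5 * sqrt(28) / 1000
= 25.99 GPa

25.99


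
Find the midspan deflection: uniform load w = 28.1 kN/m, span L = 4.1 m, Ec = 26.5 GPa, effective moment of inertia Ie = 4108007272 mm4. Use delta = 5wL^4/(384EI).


Convert: L = 4.1 m = 4100 mm, Ec = 26.5 GPa = 26500 MPa
delta = 5 * 28.1 * 4100^4 / (384 * 26500 * 4108007272)
= 0.95 mm

0.95


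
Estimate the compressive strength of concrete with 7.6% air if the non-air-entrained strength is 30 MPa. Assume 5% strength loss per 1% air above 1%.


Strength loss = (7.6 - 1) * 5 = 33.0%
f'c = 30 * (1 - 33.0/100)
= 20.1 MPa

20.1


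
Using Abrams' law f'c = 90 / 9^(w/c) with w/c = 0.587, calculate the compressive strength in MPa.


f'c = 90 / 9^0.587
= 90 / 3.632
= 24.78 MPa

24.78


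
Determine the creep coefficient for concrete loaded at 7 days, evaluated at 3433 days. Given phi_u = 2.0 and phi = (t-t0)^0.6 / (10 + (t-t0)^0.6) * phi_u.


dt = 3433 - 7 = 3426
phi = 3426^0.6 / (10 + 3426^0.6) * 2.0
= 1.859

1.859


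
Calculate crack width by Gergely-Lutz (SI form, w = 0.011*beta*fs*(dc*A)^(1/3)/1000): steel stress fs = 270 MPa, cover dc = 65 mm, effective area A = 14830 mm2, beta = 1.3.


w = 0.011 * beta * fs * (dc * A)^(1/3) / 1000
= 0.011 * 1.3 * 270 * (65 * 14830)^(1/3) / 1000
= 0.381 mm

0.381


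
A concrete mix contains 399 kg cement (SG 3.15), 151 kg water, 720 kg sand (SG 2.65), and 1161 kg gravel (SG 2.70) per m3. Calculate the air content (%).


Vol cement = 399 / (3.15 * 1000) = 0.126667 m3
Vol water = 151 / 1000 = 0.151 m3
Vol sand = 720 / (2.65 * 1000) = 0.271698 m3
Vol gravel = 1161 / (2.70 * 1000) = 0.43 m3
Total solid + water volume = 0.979365 m3
Air = (1 - 0.979365) * 100 = 2.06%

2.06


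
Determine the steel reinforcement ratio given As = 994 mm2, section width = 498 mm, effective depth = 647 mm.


rho = As / (b * d)
= 994 / (498 * 647)
= 0.0031

0.0031


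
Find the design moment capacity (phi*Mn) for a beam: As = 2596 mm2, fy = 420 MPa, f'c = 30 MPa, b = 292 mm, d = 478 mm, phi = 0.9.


a = As * fy / (0.85 * f'c * b)
= 2596 * 420 / (0.85 * 30 * 292)
= 146.4303 mm
Mn = As * fy * (d - a/2) / 10^6
= 441.345 kN-m
phi*Mn = 0.9 * 441.345 = 397.21 kN-m

397.21


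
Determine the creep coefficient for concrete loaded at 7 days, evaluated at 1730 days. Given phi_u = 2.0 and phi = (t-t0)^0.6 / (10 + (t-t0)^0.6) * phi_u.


dt = 1730 - 7 = 1723
phi = 1723^0.6 / (10 + 1723^0.6) * 2.0
= 1.795

1.795


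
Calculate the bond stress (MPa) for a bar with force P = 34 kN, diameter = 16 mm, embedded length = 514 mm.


u = P / (pi * db * ld)
= 34 * 1000 / (pi * 16 * 514)
= 1.316 MPa

1.316


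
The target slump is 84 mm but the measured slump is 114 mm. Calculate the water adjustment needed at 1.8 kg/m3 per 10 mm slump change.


Difference = 84 - 114 = -30 mm
Water adjustment = -30 * 1.8 / 10 = -5.4 kg/m3

-5.4


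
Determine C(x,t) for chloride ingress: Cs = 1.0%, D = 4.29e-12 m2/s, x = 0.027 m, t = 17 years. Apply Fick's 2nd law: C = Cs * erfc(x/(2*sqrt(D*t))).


t_seconds = 17 * 365.25 * 24 * 3600 = 536479200.0 s
arg = 0.027 / (2 * sqrt(4.29e-12 * 536479200.0))
= 0.2814
erfc(0.2814) = 0.6907
C = 1.0 * 0.6907 = 0.6907%

0.6907


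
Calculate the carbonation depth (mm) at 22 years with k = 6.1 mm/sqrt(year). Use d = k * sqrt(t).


depth = k * sqrt(t)
= 6.1 * sqrt(22)
= 28.61 mm

28.61


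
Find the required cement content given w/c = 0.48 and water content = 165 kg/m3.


Cement = water / (w/c)
= 165 / 0.48
= 343.8 kg/m3

343.8


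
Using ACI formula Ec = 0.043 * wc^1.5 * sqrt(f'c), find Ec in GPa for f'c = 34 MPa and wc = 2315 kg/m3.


Ec = 0.043 * 2315^1.5 * sqrt(34) / 1000
= 27.93 GPa

27.93


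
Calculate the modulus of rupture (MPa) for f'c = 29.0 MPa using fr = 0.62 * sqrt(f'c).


fr = 0.62 * sqrt(29.0)
= 3.339 MPa

3.339


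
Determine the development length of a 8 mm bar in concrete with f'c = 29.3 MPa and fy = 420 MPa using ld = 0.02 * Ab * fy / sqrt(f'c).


Ab = pi * 8^2 / 4 = 50.265 mm2
ld = 0.02 * 50.265 * 420 / sqrt(29.3)
= 78.0 mm

78.0


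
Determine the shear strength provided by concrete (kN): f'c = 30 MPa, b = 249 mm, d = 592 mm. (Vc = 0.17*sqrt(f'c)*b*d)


Vc = 0.17 * sqrt(30) * 249 * 592 / 1000
= 137.26 kN

137.26


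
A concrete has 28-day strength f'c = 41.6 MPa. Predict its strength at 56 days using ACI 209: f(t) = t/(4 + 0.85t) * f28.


f(56) = 56 / (4 + 0.85 * 56) * 41.6
= 56 / 51.6 * 41.6
= 45.15 MPa

45.15


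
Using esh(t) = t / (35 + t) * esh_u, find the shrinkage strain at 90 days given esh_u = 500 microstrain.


esh(90) = 90 / (35 + 90) * 500
= 90 / 125 * 500
= 360.0 microstrain

360.0


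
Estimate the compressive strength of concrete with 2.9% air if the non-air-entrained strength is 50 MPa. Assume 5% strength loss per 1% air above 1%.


Strength loss = (2.9 - 1) * 5 = 9.5%
f'c = 50 * (1 - 9.5/100)
= 45.25 MPa

45.25


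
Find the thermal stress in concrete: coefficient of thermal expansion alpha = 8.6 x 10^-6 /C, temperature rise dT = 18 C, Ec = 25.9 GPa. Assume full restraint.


sigma = alpha * dT * Ec
= 8.6e-6 * 18 * 25.9 * 1000
= 4.009 MPa

4.009


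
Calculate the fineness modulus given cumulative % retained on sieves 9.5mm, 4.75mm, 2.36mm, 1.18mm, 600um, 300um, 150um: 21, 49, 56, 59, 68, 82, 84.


FM = sum(cumulative % retained) / 100
= 419 / 100
= 4.19

4.19


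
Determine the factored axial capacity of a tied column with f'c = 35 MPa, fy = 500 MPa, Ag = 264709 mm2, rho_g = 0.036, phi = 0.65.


Ast = rho * Ag = 0.036 * 264709 = 9529.524 mm2
phi*Pn = 0.65 * 0.80 * (0.85 * 35 * (264709 - 9529.524) + 500 * 9529.524) / 1000
= 6425.3 kN

6425.3


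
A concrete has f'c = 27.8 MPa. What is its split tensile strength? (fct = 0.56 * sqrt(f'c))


fct = 0.56 * sqrt(27.8)
= 0.56 * 5.273
= 2.953 MPa

2.953


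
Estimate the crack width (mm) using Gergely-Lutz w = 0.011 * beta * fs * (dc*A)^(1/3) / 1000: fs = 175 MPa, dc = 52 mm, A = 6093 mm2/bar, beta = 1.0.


w = 0.011 * beta * fs * (dc * A)^(1/3) / 1000
= 0.011 * 1.0 * 175 * (52 * 6093)^(1/3) / 1000
= 0.131 mm

0.131


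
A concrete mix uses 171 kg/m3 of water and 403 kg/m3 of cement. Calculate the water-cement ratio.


w/c = water / cement
w/c = 171 / 403 = 0.424

0.424


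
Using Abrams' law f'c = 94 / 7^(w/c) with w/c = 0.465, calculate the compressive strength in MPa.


f'c = 94 / 7^0.465
= 94 / 2.472
= 38.03 MPa

38.03


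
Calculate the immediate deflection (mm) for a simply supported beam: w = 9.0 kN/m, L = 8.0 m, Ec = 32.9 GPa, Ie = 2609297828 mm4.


Convert: L = 8.0 m = 8000 mm, Ec = 32.9 GPa = 32900 MPa
delta = 5 * 9.0 * 8000^4 / (384 * 32900 * 2609297828)
= 5.59 mm

5.59


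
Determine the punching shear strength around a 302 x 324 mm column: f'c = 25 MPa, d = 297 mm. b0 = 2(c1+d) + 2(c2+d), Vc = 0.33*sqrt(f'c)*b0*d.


b0 = 2*(302 + 297) + 2*(324 + 297) = 2440 mm
Vc = 0.33 * sqrt(25) * 2440 * 297 / 1000
= 1195.72 kN

1195.72


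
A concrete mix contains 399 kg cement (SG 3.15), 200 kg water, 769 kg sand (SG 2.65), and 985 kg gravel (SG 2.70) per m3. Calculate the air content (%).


Vol cement = 399 / (3.15 * 1000) = 0.126667 m3
Vol water = 200 / 1000 = 0.2 m3
Vol sand = 769 / (2.65 * 1000) = 0.290189 m3
Vol gravel = 985 / (2.70 * 1000) = 0.364815 m3
Total solid + water volume = 0.98167 m3
Air = (1 - 0.98167) * 100 = 1.83%

1.83


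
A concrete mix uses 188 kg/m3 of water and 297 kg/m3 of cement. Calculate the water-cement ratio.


w/c = water / cement
w/c = 188 / 297 = 0.633

0.633


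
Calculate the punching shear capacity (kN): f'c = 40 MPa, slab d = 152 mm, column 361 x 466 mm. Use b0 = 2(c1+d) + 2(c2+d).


b0 = 2*(361 + 152) + 2*(466 + 152) = 2262 mm
Vc = 0.33 * sqrt(40) * 2262 * 152 / 1000
= 717.6 kN

717.6


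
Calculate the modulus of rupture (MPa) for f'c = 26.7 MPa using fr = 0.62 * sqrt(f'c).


fr = 0.62 * sqrt(26.7)
= 3.204 MPa

3.204


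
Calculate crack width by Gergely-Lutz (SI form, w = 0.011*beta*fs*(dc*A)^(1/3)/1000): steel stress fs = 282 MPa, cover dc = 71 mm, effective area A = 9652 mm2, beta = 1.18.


w = 0.011 * beta * fs * (dc * A)^(1/3) / 1000
= 0.011 * 1.18 * 282 * (71 * 9652)^(1/3) / 1000
= 0.323 mm

0.323


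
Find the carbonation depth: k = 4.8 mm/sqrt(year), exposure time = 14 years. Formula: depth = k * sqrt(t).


depth = k * sqrt(t)
= 4.8 * sqrt(14)
= 17.96 mm

17.96


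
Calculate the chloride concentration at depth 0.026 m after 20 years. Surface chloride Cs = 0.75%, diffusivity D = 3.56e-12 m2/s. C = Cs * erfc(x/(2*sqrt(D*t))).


t_seconds = 20 * 365.25 * 24 * 3600 = 631152000.0 s
arg = 0.026 / (2 * sqrt(3.56e-12 * 631152000.0))
= 0.2743
erfc(0.2743) = 0.6981
C = 0.75 * 0.6981 = 0.5236%

0.5236


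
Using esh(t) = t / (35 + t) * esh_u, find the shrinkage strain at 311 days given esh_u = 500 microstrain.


esh(311) = 311 / (35 + 311) * 500
= 311 / 346 * 500
= 449.4 microstrain

449.4


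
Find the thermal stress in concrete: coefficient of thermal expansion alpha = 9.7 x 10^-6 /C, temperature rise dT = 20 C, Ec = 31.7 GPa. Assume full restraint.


sigma = alpha * dT * Ec
= 9.7e-6 * 20 * 31.7 * 1000
= 6.15 MPa

6.15


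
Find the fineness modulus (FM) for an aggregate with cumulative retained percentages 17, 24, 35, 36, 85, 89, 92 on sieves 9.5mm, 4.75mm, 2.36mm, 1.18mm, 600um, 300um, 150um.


FM = sum(cumulative % retained) / 100
= 378 / 100
= 3.78

3.78


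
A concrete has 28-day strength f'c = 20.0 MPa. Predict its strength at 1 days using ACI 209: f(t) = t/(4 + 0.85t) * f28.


f(1) = 1 / (4 + 0.85 * 1) * 20.0
= 1 / 4.85 * 20.0
= 4.12 MPa

4.12


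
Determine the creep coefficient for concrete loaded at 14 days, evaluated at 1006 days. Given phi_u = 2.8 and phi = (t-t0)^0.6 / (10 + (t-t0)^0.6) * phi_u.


dt = 1006 - 14 = 992
phi = 992^0.6 / (10 + 992^0.6) * 2.8
= 2.415

2.415


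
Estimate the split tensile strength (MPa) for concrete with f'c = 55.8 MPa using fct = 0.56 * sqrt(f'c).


fct = 0.56 * sqrt(55.8)
= 0.56 * 7.47
= 4.183 MPa

4.183


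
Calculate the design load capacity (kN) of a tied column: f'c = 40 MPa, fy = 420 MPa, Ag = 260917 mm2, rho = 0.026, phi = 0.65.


Ast = rho * Ag = 0.026 * 260917 = 6783.842 mm2
phi*Pn = 0.65 * 0.80 * (0.85 * 40 * (260917 - 6783.842) + 420 * 6783.842) / 1000
= 5974.67 kN

5974.67


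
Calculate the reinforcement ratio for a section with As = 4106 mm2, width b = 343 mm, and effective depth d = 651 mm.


rho = As / (b * d)
= 4106 / (343 * 651)
= 0.0184

0.0184


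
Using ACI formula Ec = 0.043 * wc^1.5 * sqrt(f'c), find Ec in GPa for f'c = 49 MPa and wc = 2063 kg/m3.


Ec = 0.043 * 2063^1.5 * sqrt(49) / 1000
= 28.2 GPa

28.2


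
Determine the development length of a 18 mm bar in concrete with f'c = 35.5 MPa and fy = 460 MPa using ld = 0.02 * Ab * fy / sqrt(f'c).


Ab = pi * 18^2 / 4 = 254.469 mm2
ld = 0.02 * 254.469 * 460 / sqrt(35.5)
= 392.9 mm

392.9


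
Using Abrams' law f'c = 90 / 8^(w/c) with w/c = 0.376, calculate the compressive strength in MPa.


f'c = 90 / 8^0.376
= 90 / 2.186
= 41.18 MPa

41.18


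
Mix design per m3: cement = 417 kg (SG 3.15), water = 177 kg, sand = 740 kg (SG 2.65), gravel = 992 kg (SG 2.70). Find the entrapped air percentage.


Vol cement = 417 / (3.15 * 1000) = 0.132381 m3
Vol water = 177 / 1000 = 0.177 m3
Vol sand = 740 / (2.65 * 1000) = 0.279245 m3
Vol gravel = 992 / (2.70 * 1000) = 0.367407 m3
Total solid + water volume = 0.956034 m3
Air = (1 - 0.956034) * 100 = 4.4%

4.4


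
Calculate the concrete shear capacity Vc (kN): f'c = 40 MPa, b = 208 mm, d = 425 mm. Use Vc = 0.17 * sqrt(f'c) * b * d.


Vc = 0.17 * sqrt(40) * 208 * 425 / 1000
= 95.05 kN

95.05


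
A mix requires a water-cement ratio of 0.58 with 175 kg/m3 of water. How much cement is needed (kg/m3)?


Cement = water / (w/c)
= 175 / 0.58
= 301.7 kg/m3

301.7


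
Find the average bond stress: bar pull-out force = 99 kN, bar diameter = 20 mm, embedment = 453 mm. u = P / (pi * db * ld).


u = P / (pi * db * ld)
= 99 * 1000 / (pi * 20 * 453)
= 3.478 MPa

3.478


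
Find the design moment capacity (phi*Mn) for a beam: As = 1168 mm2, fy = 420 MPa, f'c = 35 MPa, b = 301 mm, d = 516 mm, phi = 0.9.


a = As * fy / (0.85 * f'c * b)
= 1168 * 420 / (0.85 * 35 * 301)
= 54.7821 mm
Mn = As * fy * (d - a/2) / 10^6
= 239.692 kN-m
phi*Mn = 0.9 * 239.692 = 215.72 kN-m

215.72


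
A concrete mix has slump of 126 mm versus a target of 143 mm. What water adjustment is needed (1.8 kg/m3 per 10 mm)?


Difference = 143 - 126 = 17 mm
Water adjustment = 17 * 1.8 / 10 = 3.1 kg/m3

3.1


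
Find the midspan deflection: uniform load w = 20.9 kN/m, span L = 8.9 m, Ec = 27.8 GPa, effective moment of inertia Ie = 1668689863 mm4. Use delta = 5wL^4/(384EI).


Convert: L = 8.9 m = 8900 mm, Ec = 27.8 GPa = 27800 MPa
delta = 5 * 20.9 * 8900^4 / (384 * 27800 * 1668689863)
= 36.81 mm

36.81


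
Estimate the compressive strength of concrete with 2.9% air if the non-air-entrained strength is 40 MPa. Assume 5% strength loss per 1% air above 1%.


Strength loss = (2.9 - 1) * 5 = 9.5%
f'c = 40 * (1 - 9.5/100)
= 36.2 MPa

36.2


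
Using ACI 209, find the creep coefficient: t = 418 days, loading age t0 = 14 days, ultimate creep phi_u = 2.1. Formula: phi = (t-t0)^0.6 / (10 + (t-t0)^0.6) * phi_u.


dt = 418 - 14 = 404
phi = 404^0.6 / (10 + 404^0.6) * 2.1
= 1.65

1.65


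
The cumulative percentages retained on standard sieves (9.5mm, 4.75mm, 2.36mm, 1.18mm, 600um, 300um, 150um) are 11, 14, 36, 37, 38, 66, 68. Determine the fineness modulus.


FM = sum(cumulative % retained) / 100
= 270 / 100
= 2.7

2.7


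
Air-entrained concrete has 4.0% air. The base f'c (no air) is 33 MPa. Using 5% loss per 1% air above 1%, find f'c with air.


Strength loss = (4.0 - 1) * 5 = 15.0%
f'c = 33 * (1 - 15.0/100)
= 28.05 MPa

28.05


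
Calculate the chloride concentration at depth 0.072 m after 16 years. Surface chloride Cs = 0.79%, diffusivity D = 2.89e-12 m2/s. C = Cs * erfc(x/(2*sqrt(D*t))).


t_seconds = 16 * 365.25 * 24 * 3600 = 504921600.0 s
arg = 0.072 / (2 * sqrt(2.89e-12 * 504921600.0))
= 0.9424
erfc(0.9424) = 0.1826
C = 0.79 * 0.1826 = 0.1443%

0.1443


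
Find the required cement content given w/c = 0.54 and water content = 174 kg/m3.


Cement = water / (w/c)
= 174 / 0.54
= 322.2 kg/m3

322.2


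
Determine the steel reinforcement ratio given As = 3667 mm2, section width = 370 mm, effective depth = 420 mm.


rho = As / (b * d)
= 3667 / (370 * 420)
= 0.0236

0.0236


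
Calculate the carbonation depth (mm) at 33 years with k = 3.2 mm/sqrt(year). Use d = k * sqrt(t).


depth = k * sqrt(t)
= 3.2 * sqrt(33)
= 18.38 mm

18.38


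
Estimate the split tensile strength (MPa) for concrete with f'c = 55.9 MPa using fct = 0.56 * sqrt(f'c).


fct = 0.56 * sqrt(55.9)
= 0.56 * 7.477
= 4.187 MPa

4.187


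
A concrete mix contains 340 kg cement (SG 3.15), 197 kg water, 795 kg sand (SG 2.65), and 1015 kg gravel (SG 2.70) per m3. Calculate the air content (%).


Vol cement = 340 / (3.15 * 1000) = 0.107937 m3
Vol water = 197 / 1000 = 0.197 m3
Vol sand = 795 / (2.65 * 1000) = 0.3 m3
Vol gravel = 1015 / (2.70 * 1000) = 0.375926 m3
Total solid + water volume = 0.980862 m3
Air = (1 - 0.980862) * 100 = 1.91%

1.91


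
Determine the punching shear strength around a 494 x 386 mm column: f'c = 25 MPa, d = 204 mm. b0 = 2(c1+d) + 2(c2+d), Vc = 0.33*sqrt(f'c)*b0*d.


b0 = 2*(494 + 204) + 2*(386 + 204) = 2576 mm
Vc = 0.33 * sqrt(25) * 2576 * 204 / 1000
= 867.08 kN

867.08


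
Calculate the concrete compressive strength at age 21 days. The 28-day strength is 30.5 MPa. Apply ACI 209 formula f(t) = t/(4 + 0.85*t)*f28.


f(21) = 21 / (4 + 0.85 * 21) * 30.5
= 21 / 21.85 * 30.5
= 29.31 MPa

29.31


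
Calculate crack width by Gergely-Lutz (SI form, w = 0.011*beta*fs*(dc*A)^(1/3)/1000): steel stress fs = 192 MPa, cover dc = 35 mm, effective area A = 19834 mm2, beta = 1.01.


w = 0.011 * beta * fs * (dc * A)^(1/3) / 1000
= 0.011 * 1.01 * 192 * (35 * 19834)^(1/3) / 1000
= 0.189 mm

0.189


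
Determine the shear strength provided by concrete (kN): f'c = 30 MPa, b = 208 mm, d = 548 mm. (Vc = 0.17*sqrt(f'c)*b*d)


Vc = 0.17 * sqrt(30) * 208 * 548 / 1000
= 106.13 kN

106.13


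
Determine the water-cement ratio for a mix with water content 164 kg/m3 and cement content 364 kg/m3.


w/c = water / cement
w/c = 164 / 364 = 0.451

0.451


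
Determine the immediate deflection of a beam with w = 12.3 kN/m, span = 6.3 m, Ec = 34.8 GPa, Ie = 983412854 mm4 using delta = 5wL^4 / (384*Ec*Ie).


Convert: L = 6.3 m = 6300 mm, Ec = 34.8 GPa = 34800 MPa
delta = 5 * 12.3 * 6300^4 / (384 * 34800 * 983412854)
= 7.37 mm

7.37


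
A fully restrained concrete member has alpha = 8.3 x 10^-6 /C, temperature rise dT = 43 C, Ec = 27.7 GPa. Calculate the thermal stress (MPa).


sigma = alpha * dT * Ec
= 8.3e-6 * 43 * 27.7 * 1000
= 9.886 MPa

9.886


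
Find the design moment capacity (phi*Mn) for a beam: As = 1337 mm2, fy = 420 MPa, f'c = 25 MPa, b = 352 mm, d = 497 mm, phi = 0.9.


a = As * fy / (0.85 * f'c * b)
= 1337 * 420 / (0.85 * 25 * 352)
= 75.0722 mm
Mn = As * fy * (d - a/2) / 10^6
= 258.0074 kN-m
phi*Mn = 0.9 * 258.0074 = 232.21 kN-m

232.21


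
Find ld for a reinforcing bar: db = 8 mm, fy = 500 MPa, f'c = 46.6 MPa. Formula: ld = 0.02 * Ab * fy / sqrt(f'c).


Ab = pi * 8^2 / 4 = 50.265 mm2
ld = 0.02 * 50.265 * 500 / sqrt(46.6)
= 73.6 mm

73.6


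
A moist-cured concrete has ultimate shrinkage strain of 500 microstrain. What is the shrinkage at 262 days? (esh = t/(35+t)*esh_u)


esh(262) = 262 / (35 + 262) * 500
= 262 / 297 * 500
= 441.1 microstrain

441.1


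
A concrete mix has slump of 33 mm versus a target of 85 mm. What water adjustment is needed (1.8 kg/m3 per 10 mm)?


Difference = 85 - 33 = 52 mm
Water adjustment = 52 * 1.8 / 10 = 9.4 kg/m3

9.4


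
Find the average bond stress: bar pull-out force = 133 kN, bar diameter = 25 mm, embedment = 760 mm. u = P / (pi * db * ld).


u = P / (pi * db * ld)
= 133 * 1000 / (pi * 25 * 760)
= 2.228 MPa

2.228


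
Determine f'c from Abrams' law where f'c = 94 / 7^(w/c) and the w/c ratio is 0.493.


f'c = 94 / 7^0.493
= 94 / 2.61
= 36.02 MPa

36.02


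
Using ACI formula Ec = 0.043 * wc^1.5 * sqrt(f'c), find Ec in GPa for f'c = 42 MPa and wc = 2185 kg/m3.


Ec = 0.043 * 2185^1.5 * sqrt(42) / 1000
= 28.46 GPa

28.46


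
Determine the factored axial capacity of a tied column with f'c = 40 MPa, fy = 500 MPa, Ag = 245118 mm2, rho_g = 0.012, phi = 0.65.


Ast = rho * Ag = 0.012 * 245118 = 2941.416 mm2
phi*Pn = 0.65 * 0.80 * (0.85 * 40 * (245118 - 2941.416) + 500 * 2941.416) / 1000
= 5046.45 kN

5046.45


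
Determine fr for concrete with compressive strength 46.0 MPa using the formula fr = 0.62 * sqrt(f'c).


fr = 0.62 * sqrt(46.0)
= 4.205 MPa

4.205


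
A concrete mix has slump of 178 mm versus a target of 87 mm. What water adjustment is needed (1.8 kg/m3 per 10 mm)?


Difference = 87 - 178 = -91 mm
Water adjustment = -91 * 1.8 / 10 = -16.4 kg/m3

-16.4


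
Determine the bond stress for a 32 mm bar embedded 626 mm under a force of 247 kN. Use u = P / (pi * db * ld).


u = P / (pi * db * ld)
= 247 * 1000 / (pi * 32 * 626)
= 3.925 MPa

3.925


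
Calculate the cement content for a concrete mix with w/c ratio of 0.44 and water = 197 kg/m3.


Cement = water / (w/c)
= 197 / 0.44
= 447.7 kg/m3

447.7


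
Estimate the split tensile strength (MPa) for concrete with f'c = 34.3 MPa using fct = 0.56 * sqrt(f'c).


fct = 0.56 * sqrt(34.3)
= 0.56 * 5.857
= 3.28 MPa

3.28


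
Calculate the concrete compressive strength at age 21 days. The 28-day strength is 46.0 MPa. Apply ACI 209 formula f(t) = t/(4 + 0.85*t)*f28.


f(21) = 21 / (4 + 0.85 * 21) * 46.0
= 21 / 21.85 * 46.0
= 44.21 MPa

44.21


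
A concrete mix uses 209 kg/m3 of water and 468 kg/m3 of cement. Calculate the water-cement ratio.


w/c = water / cement
w/c = 209 / 468 = 0.447

0.447


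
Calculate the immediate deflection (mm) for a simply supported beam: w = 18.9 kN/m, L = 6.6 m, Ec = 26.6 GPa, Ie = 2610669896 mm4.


Convert: L = 6.6 m = 6600 mm, Ec = 26.6 GPa = 26600 MPa
delta = 5 * 18.9 * 6600^4 / (384 * 26600 * 2610669896)
= 6.72 mm

6.72


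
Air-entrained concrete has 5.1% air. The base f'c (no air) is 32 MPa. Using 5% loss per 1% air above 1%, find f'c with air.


Strength loss = (5.1 - 1) * 5 = 20.5%
f'c = 32 * (1 - 20.5/100)
= 25.44 MPa

25.44


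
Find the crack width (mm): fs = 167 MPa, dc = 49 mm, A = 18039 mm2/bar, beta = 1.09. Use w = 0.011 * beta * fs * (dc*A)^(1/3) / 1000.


w = 0.011 * beta * fs * (dc * A)^(1/3) / 1000
= 0.011 * 1.09 * 167 * (49 * 18039)^(1/3) / 1000
= 0.192 mm

0.192


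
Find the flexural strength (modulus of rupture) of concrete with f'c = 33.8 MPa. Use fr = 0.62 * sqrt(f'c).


fr = 0.62 * sqrt(33.8)
= 3.605 MPa

3.605


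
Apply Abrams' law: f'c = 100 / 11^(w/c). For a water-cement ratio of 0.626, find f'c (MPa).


f'c = 100 / 11^0.626
= 100 / 4.487
= 22.29 MPa

22.29


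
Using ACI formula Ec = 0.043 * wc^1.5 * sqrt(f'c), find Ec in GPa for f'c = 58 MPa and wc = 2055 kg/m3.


Ec = 0.043 * 2055^1.5 * sqrt(58) / 1000
= 30.51 GPa

30.51


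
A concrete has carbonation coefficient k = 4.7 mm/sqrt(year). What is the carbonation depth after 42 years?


depth = k * sqrt(t)
= 4.7 * sqrt(42)
= 30.46 mm

30.46


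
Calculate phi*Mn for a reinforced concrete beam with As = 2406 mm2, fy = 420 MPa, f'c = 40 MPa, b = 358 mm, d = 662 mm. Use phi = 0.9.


a = As * fy / (0.85 * f'c * b)
= 2406 * 420 / (0.85 * 40 * 358)
= 83.02 mm
Mn = As * fy * (d - a/2) / 10^6
= 627.0175 kN-m
phi*Mn = 0.9 * 627.0175 = 564.32 kN-m

564.32


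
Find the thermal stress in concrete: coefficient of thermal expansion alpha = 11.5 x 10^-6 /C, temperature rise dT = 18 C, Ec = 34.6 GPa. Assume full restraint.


sigma = alpha * dT * Ec
= 11.5e-6 * 18 * 34.6 * 1000
= 7.162 MPa

7.162


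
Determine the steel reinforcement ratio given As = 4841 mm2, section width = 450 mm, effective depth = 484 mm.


rho = As / (b * d)
= 4841 / (450 * 484)
= 0.0222

0.0222


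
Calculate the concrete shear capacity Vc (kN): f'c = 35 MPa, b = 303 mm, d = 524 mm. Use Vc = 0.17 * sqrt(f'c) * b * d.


Vc = 0.17 * sqrt(35) * 303 * 524 / 1000
= 159.68 kN

159.68


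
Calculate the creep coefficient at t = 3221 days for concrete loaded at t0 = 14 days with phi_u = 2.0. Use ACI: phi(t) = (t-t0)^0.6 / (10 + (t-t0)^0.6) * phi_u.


dt = 3221 - 14 = 3207
phi = 3207^0.6 / (10 + 3207^0.6) * 2.0
= 1.854

1.854


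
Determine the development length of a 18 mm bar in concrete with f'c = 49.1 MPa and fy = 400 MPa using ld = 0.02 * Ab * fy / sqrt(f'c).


Ab = pi * 18^2 / 4 = 254.469 mm2
ld = 0.02 * 254.469 * 400 / sqrt(49.1)
= 290.5 mm

290.5


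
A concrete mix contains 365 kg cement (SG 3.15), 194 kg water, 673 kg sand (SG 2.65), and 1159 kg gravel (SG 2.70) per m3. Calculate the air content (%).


Vol cement = 365 / (3.15 * 1000) = 0.115873 m3
Vol water = 194 / 1000 = 0.194 m3
Vol sand = 673 / (2.65 * 1000) = 0.253962 m3
Vol gravel = 1159 / (2.70 * 1000) = 0.429259 m3
Total solid + water volume = 0.993095 m3
Air = (1 - 0.993095) * 100 = 0.69%

0.69


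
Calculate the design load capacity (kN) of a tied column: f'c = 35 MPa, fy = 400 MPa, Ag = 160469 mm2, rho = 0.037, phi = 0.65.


Ast = rho * Ag = 0.037 * 160469 = 5937.353 mm2
phi*Pn = 0.65 * 0.80 * (0.85 * 35 * (160469 - 5937.353) + 400 * 5937.353) / 1000
= 3625.57 kN

3625.57


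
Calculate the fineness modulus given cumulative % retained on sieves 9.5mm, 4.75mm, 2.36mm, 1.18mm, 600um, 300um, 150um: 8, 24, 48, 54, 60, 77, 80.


FM = sum(cumulative % retained) / 100
= 351 / 100
= 3.51

3.51


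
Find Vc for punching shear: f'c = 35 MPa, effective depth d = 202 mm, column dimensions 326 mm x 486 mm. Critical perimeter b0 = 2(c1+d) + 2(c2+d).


b0 = 2*(326 + 202) + 2*(486 + 202) = 2432 mm
Vc = 0.33 * sqrt(35) * 2432 * 202 / 1000
= 959.1 kN

959.1


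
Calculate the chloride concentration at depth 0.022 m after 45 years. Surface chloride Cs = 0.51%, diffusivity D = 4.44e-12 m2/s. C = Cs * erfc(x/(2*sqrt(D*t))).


t_seconds = 45 * 365.25 * 24 * 3600 = 1420092000.0 s
arg = 0.022 / (2 * sqrt(4.44e-12 * 1420092000.0))
= 0.1385
erfc(0.1385) = 0.8447
C = 0.51 * 0.8447 = 0.4308%

0.4308


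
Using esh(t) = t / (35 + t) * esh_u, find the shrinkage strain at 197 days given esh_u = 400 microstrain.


esh(197) = 197 / (35 + 197) * 400
= 197 / 232 * 400
= 339.7 microstrain

339.7


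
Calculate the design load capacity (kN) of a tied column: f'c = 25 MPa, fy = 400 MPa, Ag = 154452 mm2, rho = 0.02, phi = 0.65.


Ast = rho * Ag = 0.02 * 154452 = 3089.04 mm2
phi*Pn = 0.65 * 0.80 * (0.85 * 25 * (154452 - 3089.04) + 400 * 3089.04) / 1000
= 2315.08 kN

2315.08


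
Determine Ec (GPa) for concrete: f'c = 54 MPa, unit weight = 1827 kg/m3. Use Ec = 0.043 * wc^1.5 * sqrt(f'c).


Ec = 0.043 * 1827^1.5 * sqrt(54) / 1000
= 24.68 GPa

24.68


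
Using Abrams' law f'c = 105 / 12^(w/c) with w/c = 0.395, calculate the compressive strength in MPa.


f'c = 105 / 12^0.395
= 105 / 2.669
= 39.35 MPa

39.35


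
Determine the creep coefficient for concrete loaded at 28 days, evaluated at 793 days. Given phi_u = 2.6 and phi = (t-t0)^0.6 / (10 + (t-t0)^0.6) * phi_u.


dt = 793 - 28 = 765
phi = 765^0.6 / (10 + 765^0.6) * 2.6
= 2.192

2.192


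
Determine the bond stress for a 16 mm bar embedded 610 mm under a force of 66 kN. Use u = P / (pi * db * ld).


u = P / (pi * db * ld)
= 66 * 1000 / (pi * 16 * 610)
= 2.153 MPa

2.153


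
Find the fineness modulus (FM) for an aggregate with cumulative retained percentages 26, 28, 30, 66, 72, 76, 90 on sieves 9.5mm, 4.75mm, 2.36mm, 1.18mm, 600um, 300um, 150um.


FM = sum(cumulative % retained) / 100
= 388 / 100
= 3.88

3.88


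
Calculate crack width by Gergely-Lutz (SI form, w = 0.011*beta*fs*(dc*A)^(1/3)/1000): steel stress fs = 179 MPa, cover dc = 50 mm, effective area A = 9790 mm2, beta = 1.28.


w = 0.011 * beta * fs * (dc * A)^(1/3) / 1000
= 0.011 * 1.28 * 179 * (50 * 9790)^(1/3) / 1000
= 0.199 mm

0.199


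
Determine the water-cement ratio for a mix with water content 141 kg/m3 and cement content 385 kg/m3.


w/c = water / cement
w/c = 141 / 385 = 0.366

0.366


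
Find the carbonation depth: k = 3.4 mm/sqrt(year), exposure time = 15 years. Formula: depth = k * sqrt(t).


depth = k * sqrt(t)
= 3.4 * sqrt(15)
= 13.17 mm

13.17


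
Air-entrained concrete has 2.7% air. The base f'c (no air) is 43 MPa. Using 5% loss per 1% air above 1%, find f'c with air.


Strength loss = (2.7 - 1) * 5 = 8.5%
f'c = 43 * (1 - 8.5/100)
= 39.34 MPa

39.34


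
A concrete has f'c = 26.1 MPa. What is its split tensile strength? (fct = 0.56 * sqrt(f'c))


fct = 0.56 * sqrt(26.1)
= 0.56 * 5.109
= 2.861 MPa

2.861


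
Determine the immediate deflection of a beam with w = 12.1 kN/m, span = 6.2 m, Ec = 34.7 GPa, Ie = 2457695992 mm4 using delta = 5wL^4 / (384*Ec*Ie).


Convert: L = 6.2 m = 6200 mm, Ec = 34.7 GPa = 34700 MPa
delta = 5 * 12.1 * 6200^4 / (384 * 34700 * 2457695992)
= 2.73 mm

2.73


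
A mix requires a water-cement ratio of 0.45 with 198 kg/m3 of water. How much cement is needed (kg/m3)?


Cement = water / (w/c)
= 198 / 0.45
= 440.0 kg/m3

440.0


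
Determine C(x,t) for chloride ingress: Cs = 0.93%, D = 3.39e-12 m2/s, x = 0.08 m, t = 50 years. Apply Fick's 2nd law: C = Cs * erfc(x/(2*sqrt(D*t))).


t_seconds = 50 * 365.25 * 24 * 3600 = 1577880000.0 s
arg = 0.08 / (2 * sqrt(3.39e-12 * 1577880000.0))
= 0.5469
erfc(0.5469) = 0.4392
C = 0.93 * 0.4392 = 0.4085%

0.4085


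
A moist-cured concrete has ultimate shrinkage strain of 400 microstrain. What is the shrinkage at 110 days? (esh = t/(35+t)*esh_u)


esh(110) = 110 / (35 + 110) * 400
= 110 / 145 * 400
= 303.4 microstrain

303.4
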